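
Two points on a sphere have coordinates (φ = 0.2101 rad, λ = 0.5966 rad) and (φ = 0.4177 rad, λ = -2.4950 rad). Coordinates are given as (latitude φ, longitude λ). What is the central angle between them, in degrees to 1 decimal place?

Let φ₁ = 0.2101 rad, φ₂ = 0.4177 rad, and Δλ = -3.0916 rad.
Haversine: a = sin²(Δφ/2) + cos φ₁ cos φ₂ sin²(Δλ/2) = 0.0107 + (0.9780)(0.9140)(0.9994) = 0.90410.
Central angle c = 2·arcsin(√a) = 2.51189 rad.
So the angular separation is 143.9°.

143.9°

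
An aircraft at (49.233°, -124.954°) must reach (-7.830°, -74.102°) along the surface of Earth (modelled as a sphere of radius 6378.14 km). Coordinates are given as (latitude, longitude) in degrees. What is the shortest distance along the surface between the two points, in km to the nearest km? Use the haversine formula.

8040 km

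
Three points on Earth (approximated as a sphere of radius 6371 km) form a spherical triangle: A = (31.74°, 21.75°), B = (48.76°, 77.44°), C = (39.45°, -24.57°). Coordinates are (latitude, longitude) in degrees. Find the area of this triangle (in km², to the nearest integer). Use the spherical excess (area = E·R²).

10943941 km²

Side lengths (central angles): a = 1.1898, b = 0.6636, c = 0.7790 rad; semiperimeter s = 1.3162.
By l'Huilier's theorem, tan(E/4) = √[tan(s/2) tan((s−a)/2) tan((s−b)/2) tan((s−c)/2)], giving spherical excess E = 0.2696 rad.
Area = E·R² = 0.2696 × (6371)² ≈ 10943941 km².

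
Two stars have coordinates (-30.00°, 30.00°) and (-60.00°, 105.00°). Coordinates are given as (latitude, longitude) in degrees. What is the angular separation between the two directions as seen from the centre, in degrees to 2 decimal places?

With latitudes φ₁ = -30.000°, φ₂ = -60.000° and longitude difference Δλ = 75.000°:
Haversine: a = sin²(Δφ/2) + cos φ₁ cos φ₂ sin²(Δλ/2) = 0.0670 + (0.8660)(0.5000)(0.3706) = 0.22746.
Central angle c = 2·arcsin(√a) = 0.99431 rad.
So the angular separation is 56.97°.

56.97°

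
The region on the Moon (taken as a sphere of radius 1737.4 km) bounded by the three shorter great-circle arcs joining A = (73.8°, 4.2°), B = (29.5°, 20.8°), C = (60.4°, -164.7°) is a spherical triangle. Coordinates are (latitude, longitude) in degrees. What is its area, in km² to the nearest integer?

Side lengths (central angles): a = 1.5706, b = 0.7958, c = 0.7876 rad; semiperimeter s = 1.5769.
By l'Huilier's theorem, tan(E/4) = √[tan(s/2) tan((s−a)/2) tan((s−b)/2) tan((s−c)/2)], giving spherical excess E = 0.0938 rad.
Area = E·R² = 0.0938 × (1737.4)² ≈ 283260 km².

283260 km²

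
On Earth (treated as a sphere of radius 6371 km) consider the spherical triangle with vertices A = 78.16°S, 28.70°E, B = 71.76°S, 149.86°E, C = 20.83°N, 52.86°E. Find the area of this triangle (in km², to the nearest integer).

Side lengths (central angles): a = 1.9534, b = 1.7447, c = 0.4594 rad; semiperimeter s = 2.0788.
By l'Huilier's theorem, tan(E/4) = √[tan(s/2) tan((s−a)/2) tan((s−b)/2) tan((s−c)/2)], giving spherical excess E = 0.5464 rad.
Area = E·R² = 0.5464 × (6371)² ≈ 22179558 km².

22179558 km²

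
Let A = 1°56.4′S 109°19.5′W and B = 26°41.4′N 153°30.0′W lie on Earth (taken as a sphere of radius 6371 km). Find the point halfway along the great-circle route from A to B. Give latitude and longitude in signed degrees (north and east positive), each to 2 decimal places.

Central angle δ = 0.8954 rad. Interpolating on the sphere with fraction f = 0.5:
P = [sin((1−f)δ)·A + sin(fδ)·B] / sin δ = 0.5547·A + 0.5547·B in Cartesian coordinates,
giving P = (-0.6269, -0.7442, 0.2304), i.e. latitude 13.32°, longitude -130.11°.

13.32°, -130.11°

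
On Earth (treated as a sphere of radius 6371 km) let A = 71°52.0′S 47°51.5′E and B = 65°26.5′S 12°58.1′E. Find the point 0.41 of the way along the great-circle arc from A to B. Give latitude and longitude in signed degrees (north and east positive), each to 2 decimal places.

Central angle δ = 0.2436 rad. Interpolating on the sphere with fraction f = 0.41:
P = [sin((1−f)δ)·A + sin(fδ)·B] / sin δ = 0.5938·A + 0.4134·B in Cartesian coordinates,
giving P = (0.2914, 0.1756, -0.9403), i.e. latitude -70.11°, longitude 31.07°.

-70.11°, 31.07°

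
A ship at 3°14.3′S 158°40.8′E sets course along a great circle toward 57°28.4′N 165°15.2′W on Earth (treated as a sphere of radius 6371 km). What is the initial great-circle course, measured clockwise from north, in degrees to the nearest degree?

20°

Δλ = 36.067° = 0.6295 rad.
y = sin Δλ · cos φ₂ = (0.5887)(0.5377) = 0.3166
x = cos φ₁ sin φ₂ − sin φ₁ cos φ₂ cos Δλ = (0.9984)(0.8431) − (-0.0565)(0.5377)(0.8083) = 0.8663
θ = atan2(y, x) = 20.07°, so the bearing is 20°.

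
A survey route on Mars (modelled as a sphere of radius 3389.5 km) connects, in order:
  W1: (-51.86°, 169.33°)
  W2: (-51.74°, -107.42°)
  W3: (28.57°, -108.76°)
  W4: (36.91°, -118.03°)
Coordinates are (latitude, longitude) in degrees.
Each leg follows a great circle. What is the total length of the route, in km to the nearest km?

Leg W1→W2: central angle 0.8466 rad, distance 2869.6 km.
Leg W2→W3: central angle 1.4018 rad, distance 4751.5 km.
Leg W3→W4: central angle 0.1991 rad, distance 674.7 km.
Total: 2869.6 + 4751.5 + 674.7 ≈ 8296 km.

8296 km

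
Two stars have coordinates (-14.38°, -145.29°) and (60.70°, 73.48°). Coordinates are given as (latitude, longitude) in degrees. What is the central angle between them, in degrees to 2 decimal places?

In radians: φ₁ = -0.2510, φ₂ = 1.0594, Δλ = -141.230° = -2.4649 rad.
Haversine: a = sin²(Δφ/2) + cos φ₁ cos φ₂ sin²(Δλ/2) = 0.3713 + (0.9687)(0.4894)(0.8898) = 0.79309.
Central angle c = 2·arcsin(√a) = 2.19713 rad.
So the angular separation is 125.89°.

125.89°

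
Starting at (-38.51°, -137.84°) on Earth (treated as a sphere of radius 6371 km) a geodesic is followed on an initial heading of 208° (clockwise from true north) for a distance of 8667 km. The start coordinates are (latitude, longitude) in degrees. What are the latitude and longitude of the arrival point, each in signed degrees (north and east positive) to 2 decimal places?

Angular distance δ = d/R = 8667/6371 = 1.36038 rad; initial bearing θ = 3.6303 rad.
sin φ₂ = sin φ₁ cos δ + cos φ₁ sin δ cos θ = (-0.6227)(0.2089) + (0.7825)(0.9779)(-0.8829) = -0.8057, so φ₂ = -53.68°.
Δλ = atan2(sin θ sin δ cos φ₁, cos δ − sin φ₁ sin φ₂) = atan2(-0.3593, -0.2928) = -129.182°.
λ₂ = -137.840° − 129.182° = -267.02° → 92.98° after wrapping to (−180°, 180°].

-53.68°, 92.98°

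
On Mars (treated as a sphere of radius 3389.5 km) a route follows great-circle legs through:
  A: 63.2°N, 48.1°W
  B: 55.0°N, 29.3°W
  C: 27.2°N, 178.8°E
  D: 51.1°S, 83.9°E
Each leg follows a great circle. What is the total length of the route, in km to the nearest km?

Leg A→B: central angle 0.2196 rad, distance 744.4 km.
Leg B→C: central angle 1.6465 rad, distance 5580.6 km.
Leg C→D: central angle 1.9861 rad, distance 6731.8 km.
Total: 744.4 + 5580.6 + 6731.8 ≈ 13057 km.

13057 km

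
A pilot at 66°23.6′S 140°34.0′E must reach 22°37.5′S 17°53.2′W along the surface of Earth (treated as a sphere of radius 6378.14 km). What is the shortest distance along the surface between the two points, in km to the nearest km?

9963 km

In radians: φ₁ = -1.1588, φ₂ = -0.3949, Δλ = -158.453° = -2.7655 rad.
cos c = sin φ₁ sin φ₂ + cos φ₁ cos φ₂ cos Δλ = (-0.9163)(-0.3847) + (0.4005)(0.9230)(-0.9301) = 0.00870,
so c = arccos(0.00870) = 1.56210 rad.
Distance = R·c = 6378.14 × 1.5621 ≈ 9963 km.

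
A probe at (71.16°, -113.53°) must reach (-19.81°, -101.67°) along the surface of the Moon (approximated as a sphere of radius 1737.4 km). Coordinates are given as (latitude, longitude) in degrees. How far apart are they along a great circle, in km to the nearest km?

In radians: φ₁ = 1.2420, φ₂ = -0.3457, Δλ = 11.860° = 0.2070 rad.
cos c = sin φ₁ sin φ₂ + cos φ₁ cos φ₂ cos Δλ = (0.9464)(-0.3389) + (0.3229)(0.9408)(0.9787) = -0.02341,
so c = arccos(-0.02341) = 1.59421 rad.
Distance = R·c = 1737.4 × 1.5942 ≈ 2770 km.

2770 km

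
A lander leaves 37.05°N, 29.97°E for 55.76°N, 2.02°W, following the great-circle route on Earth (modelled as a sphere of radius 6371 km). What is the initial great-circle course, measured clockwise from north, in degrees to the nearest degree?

321°

Δλ = -31.990° = -0.5583 rad.
y = sin Δλ · cos φ₂ = (-0.5298)(0.5627) = -0.2981
x = cos φ₁ sin φ₂ − sin φ₁ cos φ₂ cos Δλ = (0.7981)(0.8267) − (0.6025)(0.5627)(0.8481) = 0.3723
θ = atan2(y, x) = -38.69°; adding 360° gives 321°.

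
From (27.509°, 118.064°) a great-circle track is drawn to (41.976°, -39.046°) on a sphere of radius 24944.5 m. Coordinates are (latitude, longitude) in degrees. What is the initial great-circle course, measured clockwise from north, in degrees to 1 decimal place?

342.4°

With φ₁ = 0.4801, φ₂ = 0.7326, Δλ = -2.7421 rad, the forward-azimuth formula gives
θ = atan2( sin Δλ cos φ₂ , cos φ₁ sin φ₂ − sin φ₁ cos φ₂ cos Δλ ) = atan2(-0.2892, 0.9095) = -17.64°.
Adding 360° brings this into [0°, 360°): 342.4°.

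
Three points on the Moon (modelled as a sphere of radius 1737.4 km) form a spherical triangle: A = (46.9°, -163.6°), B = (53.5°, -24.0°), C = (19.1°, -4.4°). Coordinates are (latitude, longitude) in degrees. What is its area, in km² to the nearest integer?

Side lengths (central angles): a = 0.6558, b = 1.9441, c = 1.2897 rad; semiperimeter s = 1.9448.
By l'Huilier's theorem, tan(E/4) = √[tan(s/2) tan((s−a)/2) tan((s−b)/2) tan((s−c)/2)], giving spherical excess E = 0.0464 rad.
Area = E·R² = 0.0464 × (1737.4)² ≈ 140019 km².

140019 km²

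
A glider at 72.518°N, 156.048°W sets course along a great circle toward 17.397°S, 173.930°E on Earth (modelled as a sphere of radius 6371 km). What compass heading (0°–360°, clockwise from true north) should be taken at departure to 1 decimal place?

208.5°

Δλ = -30.022° = -0.5240 rad.
y = sin Δλ · cos φ₂ = (-0.5003)(0.9543) = -0.4774
x = cos φ₁ sin φ₂ − sin φ₁ cos φ₂ cos Δλ = (0.3004)(-0.2990) − (0.9538)(0.9543)(0.8658) = -0.8779
θ = atan2(y, x) = -151.46°; adding 360° gives 208.5°.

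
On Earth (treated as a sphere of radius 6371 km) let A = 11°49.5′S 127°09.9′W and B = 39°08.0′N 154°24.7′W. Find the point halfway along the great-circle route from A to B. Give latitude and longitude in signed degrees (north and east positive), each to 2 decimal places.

14.03°, -139.18°

The central angle between A and B is δ = 0.9936 rad.
With f = 0.5, the slerp weights are sin((1−f)δ)/sin δ = 0.5688 and sin(fδ)/sin δ = 0.5688.
Weighted sum of the unit vectors: (0.5688)·(-0.5913,-0.7800,-0.2049) + (0.5688)·(-0.6996,-0.3350,0.6311) = (-0.7342, -0.6342, 0.2424).
Converting back: φ = atan2(z, √(x²+y²)) = 14.03°, λ = atan2(y, x) = -139.18°.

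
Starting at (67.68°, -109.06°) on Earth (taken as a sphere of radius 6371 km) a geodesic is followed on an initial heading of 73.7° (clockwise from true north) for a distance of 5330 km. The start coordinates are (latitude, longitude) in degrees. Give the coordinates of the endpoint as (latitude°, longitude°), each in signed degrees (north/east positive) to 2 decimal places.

44.34°, -24.01°

Angular distance δ = d/R = 5330/6371 = 0.83660 rad; initial bearing θ = 1.2863 rad.
sin φ₂ = sin φ₁ cos δ + cos φ₁ sin δ cos θ = (0.9251)(0.6700) + (0.3798)(0.7424)(0.2807) = 0.6989, so φ₂ = 44.34°.
Δλ = atan2(sin θ sin δ cos φ₁, cos δ − sin φ₁ sin φ₂) = atan2(0.2706, 0.0234) = 85.051°.
λ₂ = -109.060° + 85.051° = -24.01°.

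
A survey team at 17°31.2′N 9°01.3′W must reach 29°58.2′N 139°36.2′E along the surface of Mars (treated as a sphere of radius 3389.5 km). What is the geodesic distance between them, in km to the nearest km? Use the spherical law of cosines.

With latitudes φ₁ = 17.520°, φ₂ = 29.970° and longitude difference Δλ = 148.625°:
cos c = sin φ₁ sin φ₂ + cos φ₁ cos φ₂ cos Δλ = (0.3010)(0.4995) + (0.9536)(0.8663)(-0.8538) = -0.55492,
so c = arccos(-0.55492) = 2.15907 rad.
Distance = R·c = 3389.5 × 2.1591 ≈ 7318 km.

7318 km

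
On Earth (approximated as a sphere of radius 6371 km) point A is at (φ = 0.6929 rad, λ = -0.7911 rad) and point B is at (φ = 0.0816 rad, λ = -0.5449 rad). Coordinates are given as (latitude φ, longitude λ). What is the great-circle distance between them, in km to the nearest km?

4144 km

In radians: φ₁ = 0.6929, φ₂ = 0.0816, Δλ = 14.106° = 0.2462 rad.
cos c = sin φ₁ sin φ₂ + cos φ₁ cos φ₂ cos Δλ = (0.6388)(0.0815) + (0.7694)(0.9967)(0.9698) = 0.79578,
so c = arccos(0.79578) = 0.65050 rad.
Distance = R·c = 6371 × 0.6505 ≈ 4144 km.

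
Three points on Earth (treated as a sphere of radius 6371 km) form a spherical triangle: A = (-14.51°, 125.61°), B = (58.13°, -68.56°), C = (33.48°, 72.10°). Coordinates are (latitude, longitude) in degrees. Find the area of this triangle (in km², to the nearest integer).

50806658 km²

Side lengths (central angles): a = 1.4426, b = 1.2218, c = 2.3580 rad; semiperimeter s = 2.5112.
By l'Huilier's theorem, tan(E/4) = √[tan(s/2) tan((s−a)/2) tan((s−b)/2) tan((s−c)/2)], giving spherical excess E = 1.2517 rad.
Area = E·R² = 1.2517 × (6371)² ≈ 50806658 km².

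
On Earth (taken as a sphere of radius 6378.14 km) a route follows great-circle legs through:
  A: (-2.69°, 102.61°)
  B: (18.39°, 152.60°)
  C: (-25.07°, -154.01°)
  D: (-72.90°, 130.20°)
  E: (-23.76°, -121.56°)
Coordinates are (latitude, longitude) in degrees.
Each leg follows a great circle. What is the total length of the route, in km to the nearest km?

Leg A→B: central angle 0.9340 rad, distance 5957.3 km.
Leg B→C: central angle 1.1822 rad, distance 7540.0 km.
Leg C→D: central angle 1.0811 rad, distance 6895.3 km.
Leg D→E: central angle 1.2652 rad, distance 8069.6 km.
Total: 5957.3 + 7540.0 + 6895.3 + 8069.6 ≈ 28462 km.

28462 km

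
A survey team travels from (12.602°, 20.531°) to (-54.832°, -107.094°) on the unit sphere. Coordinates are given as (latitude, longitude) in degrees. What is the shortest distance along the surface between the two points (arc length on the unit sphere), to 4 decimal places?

2.1194

With latitudes φ₁ = 12.602°, φ₂ = -54.832° and longitude difference Δλ = -127.625°:
Haversine: a = sin²(Δφ/2) + cos φ₁ cos φ₂ sin²(Δλ/2) = 0.3081 + (0.9759)(0.5760)(0.8052) = 0.76075.
Central angle c = 2·arcsin(√a) = 2.11942 rad.
On the unit sphere the arc length equals the central angle: 2.1194.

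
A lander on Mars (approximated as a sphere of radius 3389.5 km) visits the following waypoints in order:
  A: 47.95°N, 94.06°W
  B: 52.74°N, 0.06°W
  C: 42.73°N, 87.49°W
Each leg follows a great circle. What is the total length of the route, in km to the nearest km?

6608 km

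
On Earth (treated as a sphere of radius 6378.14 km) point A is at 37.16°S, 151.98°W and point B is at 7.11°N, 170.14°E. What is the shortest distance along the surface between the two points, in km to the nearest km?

With latitudes φ₁ = -37.160°, φ₂ = 7.110° and longitude difference Δλ = -37.880°:
cos c = sin φ₁ sin φ₂ + cos φ₁ cos φ₂ cos Δλ = (-0.6040)(0.1238) + (0.7970)(0.9923)(0.7893) = 0.54943,
so c = arccos(0.54943) = 0.98911 rad.
Distance = R·c = 6378.14 × 0.9891 ≈ 6309 km.

6309 km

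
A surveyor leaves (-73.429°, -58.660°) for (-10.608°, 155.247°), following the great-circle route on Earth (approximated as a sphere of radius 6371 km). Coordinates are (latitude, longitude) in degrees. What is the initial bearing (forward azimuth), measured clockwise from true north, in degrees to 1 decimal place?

213.3°

With φ₁ = -1.2816, φ₂ = -0.1851, Δλ = -2.5498 rad, the forward-azimuth formula gives
θ = atan2( sin Δλ cos φ₂ , cos φ₁ sin φ₂ − sin φ₁ cos φ₂ cos Δλ ) = atan2(-0.5483, -0.8344) = -146.69°.
Adding 360° brings this into [0°, 360°): 213.3°.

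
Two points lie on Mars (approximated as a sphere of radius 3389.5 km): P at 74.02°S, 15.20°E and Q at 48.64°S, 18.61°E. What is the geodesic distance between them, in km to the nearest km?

1504 km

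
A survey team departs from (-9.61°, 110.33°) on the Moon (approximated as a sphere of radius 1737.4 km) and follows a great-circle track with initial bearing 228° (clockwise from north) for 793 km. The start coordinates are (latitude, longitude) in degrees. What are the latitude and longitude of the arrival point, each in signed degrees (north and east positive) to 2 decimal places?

-26.14°, 88.93°

Angular distance δ = d/R = 793/1737.4 = 0.45643 rad; initial bearing θ = 3.9794 rad.
sin φ₂ = sin φ₁ cos δ + cos φ₁ sin δ cos θ = (-0.1669)(0.8976) + (0.9860)(0.4407)(-0.6691) = -0.4406, so φ₂ = -26.14°.
Δλ = atan2(sin θ sin δ cos φ₁, cos δ − sin φ₁ sin φ₂) = atan2(-0.3229, 0.8241) = -21.399°.
λ₂ = 110.330° − 21.399° = 88.93°.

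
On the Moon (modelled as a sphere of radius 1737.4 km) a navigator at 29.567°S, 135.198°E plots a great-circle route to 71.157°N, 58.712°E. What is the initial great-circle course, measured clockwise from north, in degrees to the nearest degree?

Δλ = -76.486° = -1.3349 rad.
y = sin Δλ · cos φ₂ = (-0.9723)(0.3230) = -0.3140
x = cos φ₁ sin φ₂ − sin φ₁ cos φ₂ cos Δλ = (0.8698)(0.9464) − (-0.4934)(0.3230)(0.2337) = 0.8604
θ = atan2(y, x) = -20.05°; adding 360° gives 340°.

340°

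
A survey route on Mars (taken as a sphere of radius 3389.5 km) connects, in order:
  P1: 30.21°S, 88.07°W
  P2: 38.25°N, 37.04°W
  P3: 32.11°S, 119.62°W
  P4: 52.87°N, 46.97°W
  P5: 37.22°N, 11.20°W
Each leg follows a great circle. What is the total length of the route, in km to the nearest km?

Leg P1→P2: central angle 1.4552 rad, distance 4932.5 km.
Leg P2→P3: central angle 1.8164 rad, distance 6156.8 km.
Leg P3→P4: central angle 1.8456 rad, distance 6255.5 km.
Leg P4→P5: central angle 0.5110 rad, distance 1732.0 km.
Total: 4932.5 + 6156.8 + 6255.5 + 1732.0 ≈ 19077 km.

19077 km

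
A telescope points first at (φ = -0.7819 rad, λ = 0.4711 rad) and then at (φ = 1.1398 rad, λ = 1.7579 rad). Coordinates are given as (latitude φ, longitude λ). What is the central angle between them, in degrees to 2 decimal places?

123.86°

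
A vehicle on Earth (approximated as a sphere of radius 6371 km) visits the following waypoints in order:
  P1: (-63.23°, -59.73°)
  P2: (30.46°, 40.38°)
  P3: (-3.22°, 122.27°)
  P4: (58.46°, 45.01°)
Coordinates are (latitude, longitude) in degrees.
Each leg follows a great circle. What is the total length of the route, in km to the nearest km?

32490 km

Leg P1→P2: central angle 2.1185 rad, distance 13497.2 km.
Leg P2→P3: central angle 1.4777 rad, distance 9414.6 km.
Leg P3→P4: central angle 1.5034 rad, distance 9578.4 km.
Total: 13497.2 + 9414.6 + 9578.4 ≈ 32490 km.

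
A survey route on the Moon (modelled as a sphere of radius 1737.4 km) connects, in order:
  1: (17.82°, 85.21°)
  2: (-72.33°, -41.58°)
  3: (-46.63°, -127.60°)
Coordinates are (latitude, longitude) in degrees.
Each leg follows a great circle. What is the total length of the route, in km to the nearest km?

4933 km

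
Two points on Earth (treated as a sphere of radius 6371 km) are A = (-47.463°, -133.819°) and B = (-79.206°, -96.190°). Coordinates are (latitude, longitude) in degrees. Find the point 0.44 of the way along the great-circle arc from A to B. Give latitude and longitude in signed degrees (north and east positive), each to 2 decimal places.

The central angle between A and B is δ = 0.6022 rad.
With f = 0.44, the slerp weights are sin((1−f)δ)/sin δ = 0.5841 and sin(fδ)/sin δ = 0.4623.
Weighted sum of the unit vectors: (0.5841)·(-0.4681,-0.4878,-0.7368) + (0.4623)·(-0.0202,-0.1862,-0.9823) = (-0.2828, -0.3710, -0.8845).
Converting back: φ = atan2(z, √(x²+y²)) = -62.19°, λ = atan2(y, x) = -127.31°.

-62.19°, -127.31°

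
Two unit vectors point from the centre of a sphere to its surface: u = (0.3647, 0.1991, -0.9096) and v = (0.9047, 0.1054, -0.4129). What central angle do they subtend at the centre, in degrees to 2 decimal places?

u·v = 0.7265; |u| = 1.0000, |v| = 1.0000.
cos θ = (u·v)/(|u||v|) = 0.7265, so θ = 43.41°.

43.41°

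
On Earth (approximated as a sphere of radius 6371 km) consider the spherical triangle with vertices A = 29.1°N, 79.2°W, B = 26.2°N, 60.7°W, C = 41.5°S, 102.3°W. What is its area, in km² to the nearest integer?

Side lengths (central angles): a = 1.3592, b = 1.2873, c = 0.2901 rad; semiperimeter s = 1.4684.
By l'Huilier's theorem, tan(E/4) = √[tan(s/2) tan((s−a)/2) tan((s−b)/2) tan((s−c)/2)], giving spherical excess E = 0.2185 rad.
Area = E·R² = 0.2185 × (6371)² ≈ 8867727 km².

8867727 km²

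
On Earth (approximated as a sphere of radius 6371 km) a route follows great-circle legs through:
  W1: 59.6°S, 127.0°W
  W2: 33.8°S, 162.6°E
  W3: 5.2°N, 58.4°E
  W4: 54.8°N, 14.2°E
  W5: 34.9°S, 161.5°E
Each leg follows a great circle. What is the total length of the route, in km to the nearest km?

40828 km

Leg W1→W2: central angle 0.9009 rad, distance 5739.9 km.
Leg W2→W3: central angle 1.8270 rad, distance 11639.9 km.
Leg W3→W4: central angle 1.0637 rad, distance 6777.1 km.
Leg W4→W5: central angle 2.6167 rad, distance 16670.8 km.
Total: 5739.9 + 11639.9 + 6777.1 + 16670.8 ≈ 40828 km.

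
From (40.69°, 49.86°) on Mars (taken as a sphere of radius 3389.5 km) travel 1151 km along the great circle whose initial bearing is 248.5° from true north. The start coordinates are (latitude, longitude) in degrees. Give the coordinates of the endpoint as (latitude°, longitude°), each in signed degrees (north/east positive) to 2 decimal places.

31.48°, 28.55°

Angular distance δ = d/R = 1151/3389.5 = 0.33958 rad; initial bearing θ = 4.3371 rad.
sin φ₂ = sin φ₁ cos δ + cos φ₁ sin δ cos θ = (0.6520)(0.9429) + (0.7582)(0.3331)(-0.3665) = 0.5222, so φ₂ = 31.48°.
Δλ = atan2(sin θ sin δ cos φ₁, cos δ − sin φ₁ sin φ₂) = atan2(-0.2350, 0.6025) = -21.308°.
λ₂ = 49.860° − 21.308° = 28.55°.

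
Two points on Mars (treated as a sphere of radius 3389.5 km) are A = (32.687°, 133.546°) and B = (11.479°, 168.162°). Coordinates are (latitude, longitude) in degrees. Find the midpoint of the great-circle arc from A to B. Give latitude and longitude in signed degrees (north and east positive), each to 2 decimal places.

Central angle δ = 0.6661 rad. Interpolating on the sphere with fraction f = 0.5:
P = [sin((1−f)δ)·A + sin(fδ)·B] / sin δ = 0.5291·A + 0.5291·B in Cartesian coordinates,
giving P = (-0.8142, 0.4291, 0.3910), i.e. latitude 23.02°, longitude 152.21°.

23.02°, 152.21°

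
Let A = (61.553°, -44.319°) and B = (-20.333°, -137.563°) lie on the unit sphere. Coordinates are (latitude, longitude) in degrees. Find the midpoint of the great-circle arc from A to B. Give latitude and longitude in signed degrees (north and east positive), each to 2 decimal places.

Central angle δ = 1.9079 rad. Interpolating on the sphere with fraction f = 0.5:
P = [sin((1−f)δ)·A + sin(fδ)·B] / sin δ = 0.8644·A + 0.8644·B in Cartesian coordinates,
giving P = (-0.3036, -0.8346, 0.4597), i.e. latitude 27.37°, longitude -109.99°.

27.37°, -109.99°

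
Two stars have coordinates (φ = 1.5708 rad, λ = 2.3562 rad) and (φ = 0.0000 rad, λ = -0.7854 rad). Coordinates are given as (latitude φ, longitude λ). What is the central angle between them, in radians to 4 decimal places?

1.5708 rad

Let φ₁ = 1.5708 rad, φ₂ = 0.0000 rad, and Δλ = 3.1416 rad.
cos c = sin φ₁ sin φ₂ + cos φ₁ cos φ₂ cos Δλ = (1.0000)(0.0000) + (-0.0000)(1.0000)(-1.0000) = 0.00000,
so c = arccos(0.00000) = 1.57079 rad.
So the angular separation is 1.5708 rad.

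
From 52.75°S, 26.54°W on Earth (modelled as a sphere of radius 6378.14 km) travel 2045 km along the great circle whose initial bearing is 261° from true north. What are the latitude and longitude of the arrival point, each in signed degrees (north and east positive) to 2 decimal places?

Angular distance δ = d/R = 2045/6378.14 = 0.32063 rad; initial bearing θ = 4.5553 rad.
sin φ₂ = sin φ₁ cos δ + cos φ₁ sin δ cos θ = (-0.7960)(0.9490) + (0.6053)(0.3152)(-0.1564) = -0.7853, so φ₂ = -51.75°.
Δλ = atan2(sin θ sin δ cos φ₁, cos δ − sin φ₁ sin φ₂) = atan2(-0.1884, 0.3240) = -30.183°.
λ₂ = -26.540° − 30.183° = -56.72°.

-51.75°, -56.72°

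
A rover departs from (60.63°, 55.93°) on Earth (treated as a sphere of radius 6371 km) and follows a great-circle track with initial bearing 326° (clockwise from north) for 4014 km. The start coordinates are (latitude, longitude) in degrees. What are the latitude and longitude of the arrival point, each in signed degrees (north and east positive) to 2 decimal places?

Angular distance δ = d/R = 4014/6371 = 0.63004 rad; initial bearing θ = 5.6898 rad.
sin φ₂ = sin φ₁ cos δ + cos φ₁ sin δ cos θ = (0.8715)(0.8080) + (0.4904)(0.5892)(0.8290) = 0.9437, so φ₂ = 70.68°.
Δλ = atan2(sin θ sin δ cos φ₁, cos δ − sin φ₁ sin φ₂) = atan2(-0.1616, -0.0144) = -95.097°.
λ₂ = 55.930° − 95.097° = -39.17°.

70.68°, -39.17°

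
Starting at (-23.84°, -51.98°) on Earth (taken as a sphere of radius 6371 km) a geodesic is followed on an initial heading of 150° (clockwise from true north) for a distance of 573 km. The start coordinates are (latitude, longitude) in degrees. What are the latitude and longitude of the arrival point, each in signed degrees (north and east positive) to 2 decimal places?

-28.27°, -49.06°

Angular distance δ = d/R = 573/6371 = 0.08994 rad; initial bearing θ = 2.6180 rad.
sin φ₂ = sin φ₁ cos δ + cos φ₁ sin δ cos θ = (-0.4042)(0.9960) + (0.9147)(0.0898)(-0.8660) = -0.4737, so φ₂ = -28.27°.
Δλ = atan2(sin θ sin δ cos φ₁, cos δ − sin φ₁ sin φ₂) = atan2(0.0411, 0.8045) = 2.923°.
λ₂ = -51.980° + 2.923° = -49.06°.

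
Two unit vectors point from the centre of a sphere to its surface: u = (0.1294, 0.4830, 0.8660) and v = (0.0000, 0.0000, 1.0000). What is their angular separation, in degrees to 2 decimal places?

u·v = 0.8660; |u| = 1.0000, |v| = 1.0000.
cos θ = (u·v)/(|u||v|) = 0.8660, so θ = 30.00°.

30.00°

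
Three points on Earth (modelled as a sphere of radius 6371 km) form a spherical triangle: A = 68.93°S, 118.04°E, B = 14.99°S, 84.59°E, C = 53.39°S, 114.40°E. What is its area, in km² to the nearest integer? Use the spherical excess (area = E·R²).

2967790 km²

Side lengths (central angles): a = 0.7849, b = 0.2728, c = 1.0109 rad; semiperimeter s = 1.0343.
By l'Huilier's theorem, tan(E/4) = √[tan(s/2) tan((s−a)/2) tan((s−b)/2) tan((s−c)/2)], giving spherical excess E = 0.0731 rad.
Area = E·R² = 0.0731 × (6371)² ≈ 2967790 km².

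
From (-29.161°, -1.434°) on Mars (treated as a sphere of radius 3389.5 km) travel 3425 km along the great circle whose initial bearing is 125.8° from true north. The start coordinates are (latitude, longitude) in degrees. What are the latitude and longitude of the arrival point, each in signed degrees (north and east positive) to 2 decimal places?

Angular distance δ = d/R = 3425/3389.5 = 1.01047 rad; initial bearing θ = 2.1956 rad.
sin φ₂ = sin φ₁ cos δ + cos φ₁ sin δ cos θ = (-0.4873)(0.5315) + (0.8733)(0.8471)(-0.5850) = -0.6917, so φ₂ = -43.76°.
Δλ = atan2(sin θ sin δ cos φ₁, cos δ − sin φ₁ sin φ₂) = atan2(0.6000, 0.1944) = 72.044°.
λ₂ = -1.434° + 72.044° = 70.61°.

-43.76°, 70.61°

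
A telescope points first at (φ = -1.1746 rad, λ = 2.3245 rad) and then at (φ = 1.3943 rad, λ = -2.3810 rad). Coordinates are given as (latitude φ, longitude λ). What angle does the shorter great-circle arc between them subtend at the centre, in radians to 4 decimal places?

Let φ₁ = -1.1746 rad, φ₂ = 1.3943 rad, and Δλ = 1.5777 rad.
Haversine: a = sin²(Δφ/2) + cos φ₁ cos φ₂ sin²(Δλ/2) = 0.9202 + (0.3859)(0.1756)(0.5034) = 0.95434.
Central angle c = 2·arcsin(√a) = 2.71089 rad.
So the angular separation is 2.7109 rad.

2.7109 rad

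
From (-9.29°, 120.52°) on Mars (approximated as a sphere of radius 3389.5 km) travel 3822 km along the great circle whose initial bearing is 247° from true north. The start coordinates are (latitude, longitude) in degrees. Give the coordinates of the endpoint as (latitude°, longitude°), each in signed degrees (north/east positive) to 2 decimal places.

-24.68°, 54.29°

Angular distance δ = d/R = 3822/3389.5 = 1.12760 rad; initial bearing θ = 4.3110 rad.
sin φ₂ = sin φ₁ cos δ + cos φ₁ sin δ cos θ = (-0.1614)(0.4288) + (0.9869)(0.9034)(-0.3907) = -0.4176, so φ₂ = -24.68°.
Δλ = atan2(sin θ sin δ cos φ₁, cos δ − sin φ₁ sin φ₂) = atan2(-0.8207, 0.3614) = -66.231°.
λ₂ = 120.520° − 66.231° = 54.29°.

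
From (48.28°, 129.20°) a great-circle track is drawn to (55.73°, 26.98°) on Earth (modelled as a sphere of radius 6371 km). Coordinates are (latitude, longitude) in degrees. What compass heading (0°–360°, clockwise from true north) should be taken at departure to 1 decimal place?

319.3°

With φ₁ = 0.8426, φ₂ = 0.9727, Δλ = -1.7841 rad, the forward-azimuth formula gives
θ = atan2( sin Δλ cos φ₂ , cos φ₁ sin φ₂ − sin φ₁ cos φ₂ cos Δλ ) = atan2(-0.5503, 0.6389) = -40.74°.
Adding 360° brings this into [0°, 360°): 319.3°.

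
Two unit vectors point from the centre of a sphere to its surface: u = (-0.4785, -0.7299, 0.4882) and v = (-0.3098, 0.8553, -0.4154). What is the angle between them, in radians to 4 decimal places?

2.3169 rad

u·v = -0.6788; |u| = 1.0000, |v| = 1.0000.
cos θ = (u·v)/(|u||v|) = -0.6788, so θ = 2.3169 rad.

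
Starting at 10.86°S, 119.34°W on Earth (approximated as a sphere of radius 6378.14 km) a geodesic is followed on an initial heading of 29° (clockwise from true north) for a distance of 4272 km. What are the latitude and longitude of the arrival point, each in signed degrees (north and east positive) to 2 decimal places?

22.68°, -100.30°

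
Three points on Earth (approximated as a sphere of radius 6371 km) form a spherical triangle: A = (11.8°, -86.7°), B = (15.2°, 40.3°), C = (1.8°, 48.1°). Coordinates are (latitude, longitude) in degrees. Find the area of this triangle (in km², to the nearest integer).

Side lengths (central angles): a = 0.2697, b = 2.3226, c = 2.1117 rad; semiperimeter s = 2.3520.
By l'Huilier's theorem, tan(E/4) = √[tan(s/2) tan((s−a)/2) tan((s−b)/2) tan((s−c)/2)], giving spherical excess E = 0.3402 rad.
Area = E·R² = 0.3402 × (6371)² ≈ 13807213 km².

13807213 km²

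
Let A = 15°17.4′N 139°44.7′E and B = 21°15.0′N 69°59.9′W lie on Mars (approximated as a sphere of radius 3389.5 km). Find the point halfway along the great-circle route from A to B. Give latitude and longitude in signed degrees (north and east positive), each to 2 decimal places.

The central angle between A and B is δ = 2.3254 rad.
With f = 0.5, the slerp weights are sin((1−f)δ)/sin δ = 1.2599 and sin(fδ)/sin δ = 1.2599.
Weighted sum of the unit vectors: (1.2599)·(-0.7362,0.6233,0.2637) + (1.2599)·(0.3188,-0.8758,0.3624) = (-0.5258, -0.3181, 0.7889).
Converting back: φ = atan2(z, √(x²+y²)) = 52.08°, λ = atan2(y, x) = -148.83°.

52.08°, -148.83°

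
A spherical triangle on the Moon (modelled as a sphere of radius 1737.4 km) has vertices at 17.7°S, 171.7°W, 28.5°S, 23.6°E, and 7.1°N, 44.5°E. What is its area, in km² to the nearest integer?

5582509 km²

Side lengths (central angles): a = 0.7140, b = 2.4988, c = 2.2949 rad; semiperimeter s = 2.7539.
By l'Huilier's theorem, tan(E/4) = √[tan(s/2) tan((s−a)/2) tan((s−b)/2) tan((s−c)/2)], giving spherical excess E = 1.8494 rad.
Area = E·R² = 1.8494 × (1737.4)² ≈ 5582509 km².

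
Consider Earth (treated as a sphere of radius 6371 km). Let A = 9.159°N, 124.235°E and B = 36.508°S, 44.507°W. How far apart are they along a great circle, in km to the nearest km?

16769 km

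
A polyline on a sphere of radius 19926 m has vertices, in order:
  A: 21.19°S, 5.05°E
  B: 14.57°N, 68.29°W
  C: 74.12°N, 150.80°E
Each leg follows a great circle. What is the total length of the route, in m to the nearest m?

Leg A→B: central angle 1.4022 rad, distance 27940.6 m.
Leg B→C: central angle 1.5344 rad, distance 30573.9 m.
Total: 27940.6 + 30573.9 ≈ 58514 m.

58514 m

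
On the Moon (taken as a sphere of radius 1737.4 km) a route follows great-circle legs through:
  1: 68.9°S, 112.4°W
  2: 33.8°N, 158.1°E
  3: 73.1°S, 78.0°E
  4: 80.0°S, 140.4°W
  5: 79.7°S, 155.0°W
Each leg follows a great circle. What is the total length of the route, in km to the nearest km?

8143 km

Leg 1→2: central angle 2.1134 rad, distance 3671.9 km.
Leg 2→3: central angle 2.0837 rad, distance 3620.3 km.
Leg 3→4: central angle 0.4448 rad, distance 772.7 km.
Leg 4→5: central angle 0.0451 rad, distance 78.3 km.
Total: 3671.9 + 3620.3 + 772.7 + 78.3 ≈ 8143 km.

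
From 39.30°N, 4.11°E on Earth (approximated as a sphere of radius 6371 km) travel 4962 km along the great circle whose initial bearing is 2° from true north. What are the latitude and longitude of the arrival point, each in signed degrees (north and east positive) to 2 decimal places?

83.75°, 17.12°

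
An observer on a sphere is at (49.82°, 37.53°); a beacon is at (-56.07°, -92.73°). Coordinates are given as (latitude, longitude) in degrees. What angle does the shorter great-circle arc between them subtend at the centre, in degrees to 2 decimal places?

150.07°

With latitudes φ₁ = 49.820°, φ₂ = -56.070° and longitude difference Δλ = -130.260°:
Haversine: a = sin²(Δφ/2) + cos φ₁ cos φ₂ sin²(Δλ/2) = 0.6369 + (0.6452)(0.5582)(0.8231) = 0.93333.
Central angle c = 2·arcsin(√a) = 2.61927 rad.
So the angular separation is 150.07°.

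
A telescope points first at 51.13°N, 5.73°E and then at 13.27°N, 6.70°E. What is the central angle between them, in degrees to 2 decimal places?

In radians: φ₁ = 0.8924, φ₂ = 0.2316, Δλ = 0.970° = 0.0169 rad.
Haversine: a = sin²(Δφ/2) + cos φ₁ cos φ₂ sin²(Δλ/2) = 0.1052 + (0.6276)(0.9733)(0.0001) = 0.10529.
Central angle c = 2·arcsin(√a) = 0.66092 rad.
So the angular separation is 37.87°.

37.87°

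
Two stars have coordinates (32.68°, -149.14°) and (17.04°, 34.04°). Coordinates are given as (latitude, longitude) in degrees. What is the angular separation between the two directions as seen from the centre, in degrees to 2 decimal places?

In radians: φ₁ = 0.5704, φ₂ = 0.2974, Δλ = -176.820° = -3.0861 rad.
cos c = sin φ₁ sin φ₂ + cos φ₁ cos φ₂ cos Δλ = (0.5399)(0.2930) + (0.8417)(0.9561)(-0.9985) = -0.64528,
so c = arccos(-0.64528) = 2.27219 rad.
So the angular separation is 130.19°.

130.19°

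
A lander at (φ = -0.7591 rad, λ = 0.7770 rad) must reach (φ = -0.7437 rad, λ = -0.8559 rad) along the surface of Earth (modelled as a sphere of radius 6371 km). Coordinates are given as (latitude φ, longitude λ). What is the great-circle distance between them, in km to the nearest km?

In radians: φ₁ = -0.7591, φ₂ = -0.7437, Δλ = -93.558° = -1.6329 rad.
cos c = sin φ₁ sin φ₂ + cos φ₁ cos φ₂ cos Δλ = (-0.6883)(-0.6770) + (0.7255)(0.7360)(-0.0621) = 0.43283,
so c = arccos(0.43283) = 1.12316 rad.
Distance = R·c = 6371 × 1.1232 ≈ 7156 km.

7156 km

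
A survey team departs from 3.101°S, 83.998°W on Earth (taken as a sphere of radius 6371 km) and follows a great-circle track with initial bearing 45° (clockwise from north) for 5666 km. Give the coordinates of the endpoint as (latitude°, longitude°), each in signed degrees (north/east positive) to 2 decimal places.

Angular distance δ = d/R = 5666/6371 = 0.88934 rad; initial bearing θ = 0.7854 rad.
sin φ₂ = sin φ₁ cos δ + cos φ₁ sin δ cos θ = (-0.0541)(0.6299) + (0.9985)(0.7767)(0.7071) = 0.5143, so φ₂ = 30.95°.
Δλ = atan2(sin θ sin δ cos φ₁, cos δ − sin φ₁ sin φ₂) = atan2(0.5484, 0.6577) = 39.819°.
λ₂ = -83.998° + 39.819° = -44.18°.

30.95°, -44.18°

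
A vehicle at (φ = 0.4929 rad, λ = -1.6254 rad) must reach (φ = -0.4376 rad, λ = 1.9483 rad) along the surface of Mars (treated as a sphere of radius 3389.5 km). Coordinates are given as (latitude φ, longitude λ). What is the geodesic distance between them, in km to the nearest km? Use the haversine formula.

9328 km

In radians: φ₁ = 0.4929, φ₂ = -0.4376, Δλ = -155.242° = -2.7095 rad.
Haversine: a = sin²(Δφ/2) + cos φ₁ cos φ₂ sin²(Δλ/2) = 0.2013 + (0.8810)(0.9058)(0.9540) = 0.96256.
Central angle c = 2·arcsin(√a) = 2.75217 rad.
Distance = R·c = 3389.5 × 2.7522 ≈ 9328 km.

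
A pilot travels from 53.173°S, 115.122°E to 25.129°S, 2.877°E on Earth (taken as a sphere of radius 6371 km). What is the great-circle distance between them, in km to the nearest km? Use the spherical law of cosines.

9148 km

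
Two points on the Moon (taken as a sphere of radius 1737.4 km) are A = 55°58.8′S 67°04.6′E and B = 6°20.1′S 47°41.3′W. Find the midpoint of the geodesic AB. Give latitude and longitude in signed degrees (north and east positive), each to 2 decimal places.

Central angle δ = 1.7128 rad. Interpolating on the sphere with fraction f = 0.5:
P = [sin((1−f)δ)·A + sin(fδ)·B] / sin δ = 0.7631·A + 0.7631·B in Cartesian coordinates,
giving P = (0.6769, -0.1676, -0.7167), i.e. latitude -45.79°, longitude -13.91°.

-45.79°, -13.91°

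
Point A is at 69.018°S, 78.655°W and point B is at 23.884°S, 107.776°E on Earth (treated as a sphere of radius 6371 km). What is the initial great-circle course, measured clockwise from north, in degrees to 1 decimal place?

185.9°

With φ₁ = -1.2046, φ₂ = -0.4169, Δλ = -3.0294 rad, the forward-azimuth formula gives
θ = atan2( sin Δλ cos φ₂ , cos φ₁ sin φ₂ − sin φ₁ cos φ₂ cos Δλ ) = atan2(-0.1024, -0.9933) = -174.11°.
Adding 360° brings this into [0°, 360°): 185.9°.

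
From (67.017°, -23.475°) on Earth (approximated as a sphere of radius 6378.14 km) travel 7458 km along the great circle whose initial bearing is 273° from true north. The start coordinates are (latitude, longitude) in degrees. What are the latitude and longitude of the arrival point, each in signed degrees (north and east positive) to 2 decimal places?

Angular distance δ = d/R = 7458/6378.14 = 1.16931 rad; initial bearing θ = 4.7647 rad.
sin φ₂ = sin φ₁ cos δ + cos φ₁ sin δ cos θ = (0.9206)(0.3908) + (0.3905)(0.9205)(0.0523) = 0.3786, so φ₂ = 22.25°.
Δλ = atan2(sin θ sin δ cos φ₁, cos δ − sin φ₁ sin φ₂) = atan2(-0.3589, 0.0423) = -83.284°.
λ₂ = -23.475° − 83.284° = -106.76°.

22.25°, -106.76°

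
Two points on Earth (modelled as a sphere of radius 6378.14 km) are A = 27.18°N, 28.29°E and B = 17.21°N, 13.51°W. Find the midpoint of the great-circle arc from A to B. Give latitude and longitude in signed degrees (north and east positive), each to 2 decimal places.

The central angle between A and B is δ = 0.6941 rad.
With f = 0.5, the slerp weights are sin((1−f)δ)/sin δ = 0.5317 and sin(fδ)/sin δ = 0.5317.
Weighted sum of the unit vectors: (0.5317)·(0.7833,0.4216,0.4568) + (0.5317)·(0.9288,-0.2232,0.2959) = (0.9103, 0.1055, 0.4002).
Converting back: φ = atan2(z, √(x²+y²)) = 23.59°, λ = atan2(y, x) = 6.61°.

23.59°, 6.61°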